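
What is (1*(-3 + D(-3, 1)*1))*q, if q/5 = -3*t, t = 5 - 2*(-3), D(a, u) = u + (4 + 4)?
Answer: -990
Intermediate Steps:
D(a, u) = 8 + u (D(a, u) = u + 8 = 8 + u)
t = 11 (t = 5 + 6 = 11)
q = -165 (q = 5*(-3*11) = 5*(-33) = -165)
(1*(-3 + D(-3, 1)*1))*q = (1*(-3 + (8 + 1)*1))*(-165) = (1*(-3 + 9*1))*(-165) = (1*(-3 + 9))*(-165) = (1*6)*(-165) = 6*(-165) = -990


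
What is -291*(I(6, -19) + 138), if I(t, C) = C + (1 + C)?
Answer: -29391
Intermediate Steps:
I(t, C) = 1 + 2*C
-291*(I(6, -19) + 138) = -291*((1 + 2*(-19)) + 138) = -291*((1 - 38) + 138) = -291*(-37 + 138) = -291*101 = -29391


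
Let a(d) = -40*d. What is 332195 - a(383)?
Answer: 347515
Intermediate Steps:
a(d) = -40*d
332195 - a(383) = 332195 - (-40)*383 = 332195 - 1*(-15320) = 332195 + 15320 = 347515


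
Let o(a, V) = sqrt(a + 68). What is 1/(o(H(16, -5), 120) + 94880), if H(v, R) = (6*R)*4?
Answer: 23720/2250553613 - I*sqrt(13)/4501107226 ≈ 1.054e-5 - 8.0104e-10*I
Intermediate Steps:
H(v, R) = 24*R
o(a, V) = sqrt(68 + a)
1/(o(H(16, -5), 120) + 94880) = 1/(sqrt(68 + 24*(-5)) + 94880) = 1/(sqrt(68 - 120) + 94880) = 1/(sqrt(-52) + 94880) = 1/(2*I*sqrt(13) + 94880) = 1/(94880 + 2*I*sqrt(13))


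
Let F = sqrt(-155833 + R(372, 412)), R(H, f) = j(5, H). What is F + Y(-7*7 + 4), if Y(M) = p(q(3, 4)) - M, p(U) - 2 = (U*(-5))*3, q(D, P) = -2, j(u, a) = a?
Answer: 77 + I*sqrt(155461) ≈ 77.0 + 394.29*I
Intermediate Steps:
R(H, f) = H
p(U) = 2 - 15*U (p(U) = 2 + (U*(-5))*3 = 2 - 5*U*3 = 2 - 15*U)
F = I*sqrt(155461) (F = sqrt(-155833 + 372) = sqrt(-155461) = I*sqrt(155461) ≈ 394.29*I)
Y(M) = 32 - M (Y(M) = (2 - 15*(-2)) - M = (2 + 30) - M = 32 - M)
F + Y(-7*7 + 4) = I*sqrt(155461) + (32 - (-7*7 + 4)) = I*sqrt(155461) + (32 - (-49 + 4)) = I*sqrt(155461) + (32 - 1*(-45)) = I*sqrt(155461) + (32 + 45) = I*sqrt(155461) + 77 = 77 + I*sqrt(155461)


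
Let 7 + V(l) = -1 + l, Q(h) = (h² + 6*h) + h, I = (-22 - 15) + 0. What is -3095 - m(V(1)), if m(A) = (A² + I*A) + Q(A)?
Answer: -3403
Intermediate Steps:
I = -37 (I = -37 + 0 = -37)
Q(h) = h² + 7*h
V(l) = -8 + l (V(l) = -7 + (-1 + l) = -8 + l)
m(A) = A² - 37*A + A*(7 + A) (m(A) = (A² - 37*A) + A*(7 + A) = A² - 37*A + A*(7 + A))
-3095 - m(V(1)) = -3095 - 2*(-8 + 1)*(-15 + (-8 + 1)) = -3095 - 2*(-7)*(-15 - 7) = -3095 - 2*(-7)*(-22) = -3095 - 1*308 = -3095 - 308 = -3403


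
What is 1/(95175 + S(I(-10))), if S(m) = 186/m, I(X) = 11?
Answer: 11/1047111 ≈ 1.0505e-5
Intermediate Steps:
1/(95175 + S(I(-10))) = 1/(95175 + 186/11) = 1/(1047111/11) = 11/1047111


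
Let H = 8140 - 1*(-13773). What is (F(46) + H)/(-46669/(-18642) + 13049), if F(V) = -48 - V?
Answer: 406749798/243306127 ≈ 1.6718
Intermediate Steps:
H = 21913 (H = 8140 + 13773 = 21913)
(F(46) + H)/(-46669/(-18642) + 13049) = ((-48 - 1*46) + 21913)/(-46669/(-18642) + 13049) = ((-48 - 46) + 21913)/(-46669*(-1/18642) + 13049) = (-94 + 21913)/(46669/18642 + 13049) = 21819/(243306127/18642) = 21819*(18642/243306127) = 406749798/243306127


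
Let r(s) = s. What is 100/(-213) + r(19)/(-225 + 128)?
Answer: -13747/20661 ≈ -0.66536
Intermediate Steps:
100/(-213) + r(19)/(-225 + 128) = 100/(-213) + 19/(-225 + 128) = 100*(-1/213) + 19/(-97) = -100/213 + 19*(-1/97) = -100/213 - 19/97 = -13747/20661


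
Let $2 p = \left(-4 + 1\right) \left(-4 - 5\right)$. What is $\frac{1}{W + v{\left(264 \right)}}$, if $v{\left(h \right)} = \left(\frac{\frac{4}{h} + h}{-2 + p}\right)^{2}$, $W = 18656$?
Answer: $\frac{576081}{11050997761} \approx 5.2129 \cdot 10^{-5}$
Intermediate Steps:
$p = \frac{27}{2}$ ($p = \frac{\left(-4 + 1\right) \left(-4 - 5\right)}{2} = \frac{\left(-3\right) \left(-9\right)}{2} = \frac{1}{2} \cdot 27 = \frac{27}{2} \approx 13.5$)
$v{\left(h \right)} = \left(\frac{2 h}{23} + \frac{8}{23 h}\right)^{2}$ ($v{\left(h \right)} = \left(\frac{\frac{4}{h} + h}{-2 + \frac{27}{2}}\right)^{2} = \left(\frac{h + \frac{4}{h}}{\frac{23}{2}}\right)^{2} = \left(\left(h + \frac{4}{h}\right) \frac{2}{23}\right)^{2} = \left(\frac{2 h}{23} + \frac{8}{23 h}\right)^{2}$)
$\frac{1}{W + v{\left(264 \right)}} = \frac{1}{18656 + \frac{4 \left(4 + 264^{2}\right)^{2}}{529 \cdot 69696}} = \frac{1}{18656 + \frac{4}{529} \cdot \frac{1}{69696} \left(4 + 69696\right)^{2}} = \frac{1}{18656 + \frac{4}{529} \cdot \frac{1}{69696} \cdot 69700^{2}} = \frac{1}{18656 + \frac{4}{529} \cdot \frac{1}{69696} \cdot 4858090000} = \frac{1}{18656 + \frac{303630625}{576081}} = \frac{1}{\frac{11050997761}{576081}} = \frac{576081}{11050997761}$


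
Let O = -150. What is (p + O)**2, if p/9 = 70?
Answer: 230400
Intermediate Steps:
p = 630 (p = 9*70 = 630)
(p + O)**2 = (630 - 150)**2 = 480**2 = 230400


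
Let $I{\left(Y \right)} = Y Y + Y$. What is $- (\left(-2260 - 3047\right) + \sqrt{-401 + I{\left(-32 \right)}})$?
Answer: $5307 - \sqrt{591} \approx 5282.7$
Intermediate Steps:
$I{\left(Y \right)} = Y + Y^{2}$ ($I{\left(Y \right)} = Y^{2} + Y = Y + Y^{2}$)
$- (\left(-2260 - 3047\right) + \sqrt{-401 + I{\left(-32 \right)}}) = - (\left(-2260 - 3047\right) + \sqrt{-401 - 32 \left(1 - 32\right)}) = - (-5307 + \sqrt{-401 - -992}) = - (-5307 + \sqrt{-401 + 992}) = - (-5307 + \sqrt{591}) = 5307 - \sqrt{591}$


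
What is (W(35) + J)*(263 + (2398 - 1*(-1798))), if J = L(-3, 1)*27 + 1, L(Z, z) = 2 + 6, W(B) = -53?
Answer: 731276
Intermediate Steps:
L(Z, z) = 8
J = 217 (J = 8*27 + 1 = 216 + 1 = 217)
(W(35) + J)*(263 + (2398 - 1*(-1798))) = (-53 + 217)*(263 + (2398 - 1*(-1798))) = 164*(263 + (2398 + 1798)) = 164*(263 + 4196) = 164*4459 = 731276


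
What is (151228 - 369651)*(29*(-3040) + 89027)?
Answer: -189372741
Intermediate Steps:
(151228 - 369651)*(29*(-3040) + 89027) = -218423*(-88160 + 89027) = -218423*867 = -189372741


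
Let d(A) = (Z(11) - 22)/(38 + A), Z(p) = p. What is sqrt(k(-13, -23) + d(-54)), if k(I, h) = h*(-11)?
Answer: 3*sqrt(451)/4 ≈ 15.928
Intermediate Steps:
k(I, h) = -11*h
d(A) = -11/(38 + A) (d(A) = (11 - 22)/(38 + A) = -11/(38 + A))
sqrt(k(-13, -23) + d(-54)) = sqrt(-11*(-23) - 11/(38 - 54)) = sqrt(253 - 11/(-16)) = sqrt(253 - 11*(-1/16)) = sqrt(253 + 11/16) = sqrt(4059/16) = 3*sqrt(451)/4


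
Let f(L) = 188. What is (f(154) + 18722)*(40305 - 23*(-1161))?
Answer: 1267121280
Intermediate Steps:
(f(154) + 18722)*(40305 - 23*(-1161)) = (188 + 18722)*(40305 - 23*(-1161)) = 18910*(40305 + 26703) = 18910*67008 = 1267121280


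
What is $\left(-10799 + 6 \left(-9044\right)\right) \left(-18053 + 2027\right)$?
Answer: $1042699638$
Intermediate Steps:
$\left(-10799 + 6 \left(-9044\right)\right) \left(-18053 + 2027\right) = \left(-10799 - 54264\right) \left(-16026\right) = \left(-65063\right) \left(-16026\right) = 1042699638$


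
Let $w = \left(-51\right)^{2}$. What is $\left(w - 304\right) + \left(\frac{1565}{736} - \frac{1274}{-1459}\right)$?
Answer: $\frac{2469794727}{1073824} \approx 2300.0$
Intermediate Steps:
$w = 2601$
$\left(w - 304\right) + \left(\frac{1565}{736} - \frac{1274}{-1459}\right) = \left(2601 - 304\right) + \left(\frac{1565}{736} - \frac{1274}{-1459}\right) = 2297 + \left(1565 \cdot \frac{1}{736} - - \frac{1274}{1459}\right) = 2297 + \left(\frac{1565}{736} + \frac{1274}{1459}\right) = 2297 + \frac{3220999}{1073824} = \frac{2469794727}{1073824}$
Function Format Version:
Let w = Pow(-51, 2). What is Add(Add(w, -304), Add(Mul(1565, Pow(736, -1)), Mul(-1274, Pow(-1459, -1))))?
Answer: Rational(2469794727, 1073824) ≈ 2300.0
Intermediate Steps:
w = 2601
Add(Add(w, -304), Add(Mul(1565, Pow(736, -1)), Mul(-1274, Pow(-1459, -1)))) = Add(Add(2601, -304), Add(Mul(1565, Pow(736, -1)), Mul(-1274, Pow(-1459, -1)))) = Add(2297, Add(Mul(1565, Rational(1, 736)), Mul(-1274, Rational(-1, 1459)))) = Add(2297, Add(Rational(1565, 736), Rational(1274, 1459))) = Add(2297, Rational(3220999, 1073824)) = Rational(2469794727, 1073824)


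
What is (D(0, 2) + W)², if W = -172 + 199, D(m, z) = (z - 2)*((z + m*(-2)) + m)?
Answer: 729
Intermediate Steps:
D(m, z) = (-2 + z)*(z - m) (D(m, z) = (-2 + z)*((z - 2*m) + m) = (-2 + z)*(z - m))
W = 27
(D(0, 2) + W)² = ((2² - 2*2 + 2*0 - 1*0*2) + 27)² = ((4 - 4 + 0 + 0) + 27)² = (0 + 27)² = 27² = 729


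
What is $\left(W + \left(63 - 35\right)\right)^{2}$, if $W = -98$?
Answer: $4900$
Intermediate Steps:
$\left(W + \left(63 - 35\right)\right)^{2} = \left(-98 + \left(63 - 35\right)\right)^{2} = \left(-98 + 28\right)^{2} = \left(-70\right)^{2} = 4900$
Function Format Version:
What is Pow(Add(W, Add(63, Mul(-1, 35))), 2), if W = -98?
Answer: 4900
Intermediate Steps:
Pow(Add(W, Add(63, Mul(-1, 35))), 2) = Pow(Add(-98, Add(63, Mul(-1, 35))), 2) = Pow(Add(-98, Add(63, -35)), 2) = Pow(Add(-98, 28), 2) = Pow(-70, 2) = 4900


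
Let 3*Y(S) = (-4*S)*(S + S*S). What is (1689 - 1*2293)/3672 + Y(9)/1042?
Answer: -574391/478278 ≈ -1.2010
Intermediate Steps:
Y(S) = -4*S*(S + S**2)/3 (Y(S) = ((-4*S)*(S + S*S))/3 = ((-4*S)*(S + S**2))/3 = (-4*S*(S + S**2))/3 = -4*S*(S + S**2)/3)
(1689 - 1*2293)/3672 + Y(9)/1042 = (1689 - 1*2293)/3672 + ((4/3)*9**2*(-1 - 1*9))/1042 = (1689 - 2293)*(1/3672) + ((4/3)*81*(-1 - 9))*(1/1042) = -604*1/3672 + ((4/3)*81*(-10))*(1/1042) = -151/918 - 1080*1/1042 = -151/918 - 540/521 = -574391/478278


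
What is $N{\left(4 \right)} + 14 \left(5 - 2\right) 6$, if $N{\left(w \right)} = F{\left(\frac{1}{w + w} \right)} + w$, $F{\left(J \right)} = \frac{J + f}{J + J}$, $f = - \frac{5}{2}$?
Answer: $\frac{493}{2} \approx 246.5$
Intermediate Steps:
$f = - \frac{5}{2}$ ($f = \left(-5\right) \frac{1}{2} = - \frac{5}{2} \approx -2.5$)
$F{\left(J \right)} = \frac{- \frac{5}{2} + J}{2 J}$ ($F{\left(J \right)} = \frac{J - \frac{5}{2}}{J + J} = \frac{- \frac{5}{2} + J}{2 J}$)
$N{\left(w \right)} = w + \frac{w \left(-5 + \frac{1}{w}\right)}{2}$ ($N{\left(w \right)} = \frac{-5 + \frac{2}{w + w}}{4 \frac{1}{w + w}} + w = \frac{-5 + \frac{2}{2 w}}{4 \frac{1}{2 w}} + w = \frac{-5 + 2 \frac{1}{2 w}}{4 \frac{1}{2 w}} + w = \frac{2 w \left(-5 + \frac{1}{w}\right)}{4} + w = \frac{w \left(-5 + \frac{1}{w}\right)}{2} + w = w + \frac{w \left(-5 + \frac{1}{w}\right)}{2}$)
$N{\left(4 \right)} + 14 \left(5 - 2\right) 6 = \left(\frac{1}{2} - 6\right) + 14 \left(5 - 2\right) 6 = - \frac{11}{2} + 14 \cdot 3 \cdot 6 = - \frac{11}{2} + 14 \cdot 18 = - \frac{11}{2} + 252 = \frac{493}{2}$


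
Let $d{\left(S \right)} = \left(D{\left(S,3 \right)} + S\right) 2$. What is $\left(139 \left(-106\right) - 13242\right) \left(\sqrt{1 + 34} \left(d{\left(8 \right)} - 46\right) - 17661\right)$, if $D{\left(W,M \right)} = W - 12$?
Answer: $494084136 + 1063088 \sqrt{35} \approx 5.0037 \cdot 10^{8}$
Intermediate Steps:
$D{\left(W,M \right)} = -12 + W$ ($D{\left(W,M \right)} = W - 12 = -12 + W$)
$d{\left(S \right)} = -24 + 4 S$ ($d{\left(S \right)} = \left(\left(-12 + S\right) + S\right) 2 = \left(-12 + 2 S\right) 2 = -24 + 4 S$)
$\left(139 \left(-106\right) - 13242\right) \left(\sqrt{1 + 34} \left(d{\left(8 \right)} - 46\right) - 17661\right) = \left(139 \left(-106\right) - 13242\right) \left(\sqrt{1 + 34} \left(\left(-24 + 4 \cdot 8\right) - 46\right) - 17661\right) = \left(-14734 - 13242\right) \left(\sqrt{35} \left(\left(-24 + 32\right) - 46\right) - 17661\right) = - 27976 \left(\sqrt{35} \left(8 - 46\right) - 17661\right) = - 27976 \left(\sqrt{35} \left(-38\right) - 17661\right) = - 27976 \left(- 38 \sqrt{35} - 17661\right) = - 27976 \left(-17661 - 38 \sqrt{35}\right) = 494084136 + 1063088 \sqrt{35}$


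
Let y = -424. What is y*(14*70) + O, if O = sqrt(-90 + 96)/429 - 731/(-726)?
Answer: -301666789/726 + sqrt(6)/429 ≈ -4.1552e+5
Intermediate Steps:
O = 731/726 + sqrt(6)/429 (O = sqrt(6)*(1/429) - 731*(-1/726) = sqrt(6)/429 + 731/726 = 731/726 + sqrt(6)/429 ≈ 1.0126)
y*(14*70) + O = -5936*70 + (731/726 + sqrt(6)/429) = -424*980 + (731/726 + sqrt(6)/429) = -415520 + (731/726 + sqrt(6)/429) = -301666789/726 + sqrt(6)/429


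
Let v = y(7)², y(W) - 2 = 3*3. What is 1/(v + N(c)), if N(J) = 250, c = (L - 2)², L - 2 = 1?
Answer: 1/371 ≈ 0.0026954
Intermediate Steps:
y(W) = 11 (y(W) = 2 + 3*3 = 2 + 9 = 11)
L = 3 (L = 2 + 1 = 3)
c = 1 (c = (3 - 2)² = 1² = 1)
v = 121 (v = 11² = 121)
1/(v + N(c)) = 1/(121 + 250) = 1/371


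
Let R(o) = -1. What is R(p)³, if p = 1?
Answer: -1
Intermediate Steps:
R(p)³ = (-1)³ = -1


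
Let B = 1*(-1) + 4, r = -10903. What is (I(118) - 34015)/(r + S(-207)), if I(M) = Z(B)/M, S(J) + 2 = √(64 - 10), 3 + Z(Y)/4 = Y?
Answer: 123644525/39639657 + 34015*√6/39639657 ≈ 3.1213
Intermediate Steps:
B = 3 (B = -1 + 4 = 3)
Z(Y) = -12 + 4*Y
S(J) = -2 + 3*√6 (S(J) = -2 + √(64 - 10) = -2 + √54 = -2 + 3*√6)
I(M) = 0 (I(M) = (-12 + 4*3)/M = (-12 + 12)/M = 0/M = 0)
(I(118) - 34015)/(r + S(-207)) = (0 - 34015)/(-10903 + (-2 + 3*√6)) = -34015/(-10905 + 3*√6)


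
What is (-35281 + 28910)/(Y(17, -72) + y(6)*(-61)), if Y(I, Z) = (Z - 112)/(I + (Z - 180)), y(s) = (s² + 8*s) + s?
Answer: 1497185/1289966 ≈ 1.1606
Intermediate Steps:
y(s) = s² + 9*s
Y(I, Z) = (-112 + Z)/(-180 + I + Z) (Y(I, Z) = (-112 + Z)/(I + (-180 + Z)) = (-112 + Z)/(-180 + I + Z))
(-35281 + 28910)/(Y(17, -72) + y(6)*(-61)) = (-35281 + 28910)/((-112 - 72)/(-180 + 17 - 72) + (6*(9 + 6))*(-61)) = -6371/(-184/(-235) + (6*15)*(-61)) = -6371/(-1/235*(-184) + 90*(-61)) = -6371/(184/235 - 5490) = -6371/(-1289966/235) = -6371*(-235/1289966) = 1497185/1289966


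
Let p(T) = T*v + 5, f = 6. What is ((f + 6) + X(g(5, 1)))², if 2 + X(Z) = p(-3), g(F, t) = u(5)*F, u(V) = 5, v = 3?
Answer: 36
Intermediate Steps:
g(F, t) = 5*F
p(T) = 5 + 3*T (p(T) = T*3 + 5 = 3*T + 5 = 5 + 3*T)
X(Z) = -6 (X(Z) = -2 + (5 + 3*(-3)) = -2 + (5 - 9) = -2 - 4 = -6)
((f + 6) + X(g(5, 1)))² = ((6 + 6) - 6)² = (12 - 6)² = 6² = 36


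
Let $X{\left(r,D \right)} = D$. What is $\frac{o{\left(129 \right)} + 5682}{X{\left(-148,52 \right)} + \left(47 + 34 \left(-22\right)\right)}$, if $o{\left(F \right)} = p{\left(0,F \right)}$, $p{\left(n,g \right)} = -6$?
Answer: $- \frac{516}{59} \approx -8.7458$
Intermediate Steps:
$o{\left(F \right)} = -6$
$\frac{o{\left(129 \right)} + 5682}{X{\left(-148,52 \right)} + \left(47 + 34 \left(-22\right)\right)} = \frac{-6 + 5682}{52 + \left(47 + 34 \left(-22\right)\right)} = \frac{5676}{52 + \left(47 - 748\right)} = \frac{5676}{52 - 701} = \frac{5676}{-649} = 5676 \left(- \frac{1}{649}\right) = - \frac{516}{59}$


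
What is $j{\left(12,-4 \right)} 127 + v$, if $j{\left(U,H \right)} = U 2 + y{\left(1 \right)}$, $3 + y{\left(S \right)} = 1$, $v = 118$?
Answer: $2912$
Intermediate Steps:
$y{\left(S \right)} = -2$ ($y{\left(S \right)} = -3 + 1 = -2$)
$j{\left(U,H \right)} = -2 + 2 U$ ($j{\left(U,H \right)} = U 2 - 2 = 2 U - 2 = -2 + 2 U$)
$j{\left(12,-4 \right)} 127 + v = \left(-2 + 2 \cdot 12\right) 127 + 118 = \left(-2 + 24\right) 127 + 118 = 22 \cdot 127 + 118 = 2794 + 118 = 2912$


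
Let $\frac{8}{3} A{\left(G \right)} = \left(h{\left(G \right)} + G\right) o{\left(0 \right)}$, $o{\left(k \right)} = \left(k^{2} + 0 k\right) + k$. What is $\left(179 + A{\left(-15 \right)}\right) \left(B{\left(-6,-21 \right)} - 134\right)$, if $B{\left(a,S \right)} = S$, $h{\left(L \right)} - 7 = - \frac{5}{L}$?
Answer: $-27745$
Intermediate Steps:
$h{\left(L \right)} = 7 - \frac{5}{L}$
$o{\left(k \right)} = k + k^{2}$ ($o{\left(k \right)} = \left(k^{2} + 0\right) + k = k^{2} + k = k + k^{2}$)
$A{\left(G \right)} = 0$ ($A{\left(G \right)} = \frac{3 \left(\left(7 - \frac{5}{G}\right) + G\right) 0 \left(1 + 0\right)}{8} = \frac{3 \left(7 + G - \frac{5}{G}\right) 0 \cdot 1}{8} = \frac{3 \left(7 + G - \frac{5}{G}\right) 0}{8} = \frac{3}{8} \cdot 0 = 0$)
$\left(179 + A{\left(-15 \right)}\right) \left(B{\left(-6,-21 \right)} - 134\right) = \left(179 + 0\right) \left(-21 - 134\right) = 179 \left(-155\right) = -27745$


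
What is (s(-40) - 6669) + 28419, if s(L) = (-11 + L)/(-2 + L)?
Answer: 304517/14 ≈ 21751.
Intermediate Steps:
s(L) = (-11 + L)/(-2 + L)
(s(-40) - 6669) + 28419 = ((-11 - 40)/(-2 - 40) - 6669) + 28419 = (-51/(-42) - 6669) + 28419 = (-1/42*(-51) - 6669) + 28419 = (17/14 - 6669) + 28419 = -93349/14 + 28419 = 304517/14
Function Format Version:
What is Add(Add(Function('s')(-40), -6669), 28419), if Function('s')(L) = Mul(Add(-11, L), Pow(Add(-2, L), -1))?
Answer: Rational(304517, 14) ≈ 21751.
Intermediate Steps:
Function('s')(L) = Mul(Pow(Add(-2, L), -1), Add(-11, L))
Add(Add(Function('s')(-40), -6669), 28419) = Add(Add(Mul(Pow(Add(-2, -40), -1), Add(-11, -40)), -6669), 28419) = Add(Add(Mul(Pow(-42, -1), -51), -6669), 28419) = Add(Add(Mul(Rational(-1, 42), -51), -6669), 28419) = Add(Add(Rational(17, 14), -6669), 28419) = Add(Rational(-93349, 14), 28419) = Rational(304517, 14)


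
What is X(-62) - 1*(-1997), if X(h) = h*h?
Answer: 5841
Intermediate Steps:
X(h) = h²
X(-62) - 1*(-1997) = (-62)² - 1*(-1997) = 3844 + 1997 = 5841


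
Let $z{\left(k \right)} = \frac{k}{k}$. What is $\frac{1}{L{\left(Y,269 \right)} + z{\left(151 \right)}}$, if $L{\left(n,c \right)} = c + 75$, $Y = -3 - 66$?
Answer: $\frac{1}{345} \approx 0.0028986$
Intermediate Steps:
$Y = -69$ ($Y = -3 - 66 = -69$)
$z{\left(k \right)} = 1$
$L{\left(n,c \right)} = 75 + c$
$\frac{1}{L{\left(Y,269 \right)} + z{\left(151 \right)}} = \frac{1}{\left(75 + 269\right) + 1} = \frac{1}{344 + 1} = \frac{1}{345}$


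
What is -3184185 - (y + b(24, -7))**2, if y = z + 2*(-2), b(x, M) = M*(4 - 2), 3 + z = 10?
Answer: -3184306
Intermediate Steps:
z = 7 (z = -3 + 10 = 7)
b(x, M) = 2*M (b(x, M) = M*2 = 2*M)
y = 3 (y = 7 + 2*(-2) = 7 - 4 = 3)
-3184185 - (y + b(24, -7))**2 = -3184185 - (3 + 2*(-7))**2 = -3184185 - (3 - 14)**2 = -3184185 - 1*(-11)**2 = -3184185 - 1*121 = -3184185 - 121 = -3184306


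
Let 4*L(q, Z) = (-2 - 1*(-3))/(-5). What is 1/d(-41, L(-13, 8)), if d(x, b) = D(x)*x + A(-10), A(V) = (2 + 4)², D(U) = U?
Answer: 1/1717 ≈ 0.00058241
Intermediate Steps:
A(V) = 36 (A(V) = 6² = 36)
L(q, Z) = -1/20 (L(q, Z) = ((-2 - 1*(-3))/(-5))/4 = ((-2 + 3)*(-⅕))/4 = (1*(-⅕))/4 = (¼)*(-⅕) = -1/20)
d(x, b) = 36 + x² (d(x, b) = x*x + 36 = x² + 36 = 36 + x²)
1/d(-41, L(-13, 8)) = 1/(36 + (-41)²) = 1/(36 + 1681) = 1/1717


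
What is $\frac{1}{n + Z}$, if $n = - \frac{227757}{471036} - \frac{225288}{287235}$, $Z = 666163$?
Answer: $\frac{5011037980}{3338161740591471} \approx 1.5011 \cdot 10^{-6}$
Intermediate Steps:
$n = - \frac{6353279269}{5011037980}$ ($n = \left(-227757\right) \frac{1}{471036} - \frac{25032}{31915} = - \frac{75919}{157012} - \frac{25032}{31915} = - \frac{6353279269}{5011037980} \approx -1.2679$)
$\frac{1}{n + Z} = \frac{1}{- \frac{6353279269}{5011037980} + 666163} = \frac{1}{\frac{3338161740591471}{5011037980}} = \frac{5011037980}{3338161740591471}$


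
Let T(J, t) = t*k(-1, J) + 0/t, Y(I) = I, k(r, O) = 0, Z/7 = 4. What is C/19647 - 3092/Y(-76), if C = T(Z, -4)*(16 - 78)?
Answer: 773/19 ≈ 40.684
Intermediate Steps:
Z = 28 (Z = 7*4 = 28)
T(J, t) = 0 (T(J, t) = t*0 + 0/t = 0 + 0 = 0)
C = 0 (C = 0*(16 - 78) = 0*(-62) = 0)
C/19647 - 3092/Y(-76) = 0/19647 - 3092/(-76) = 0*(1/19647) - 3092*(-1/76) = 0 + 773/19 = 773/19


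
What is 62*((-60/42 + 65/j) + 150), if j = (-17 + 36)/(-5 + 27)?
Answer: 1845740/133 ≈ 13878.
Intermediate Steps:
j = 19/22 ≈ 0.86364
62*((-60/42 + 65/j) + 150) = 62*((-60/42 + 65/(19/22)) + 150) = 62*((-60*1/42 + 65*(22/19)) + 150) = 62*((-10/7 + 1430/19) + 150) = 62*(9820/133 + 150) = 62*(29770/133) = 1845740/133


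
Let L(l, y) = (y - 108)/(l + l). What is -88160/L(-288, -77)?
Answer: -10156032/37 ≈ -2.7449e+5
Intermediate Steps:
L(l, y) = (-108 + y)/(2*l) (L(l, y) = (-108 + y)/((2*l)) = (-108 + y)*(1/(2*l)) = (-108 + y)/(2*l))
-88160/L(-288, -77) = -88160*(-576/(-108 - 77)) = -88160/((½)*(-1/288)*(-185)) = -88160/185/576 = -88160*576/185 = -10156032/37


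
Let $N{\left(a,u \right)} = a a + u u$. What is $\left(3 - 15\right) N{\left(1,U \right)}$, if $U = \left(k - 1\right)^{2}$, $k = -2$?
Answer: $-984$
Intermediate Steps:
$U = 9$ ($U = \left(-2 - 1\right)^{2} = \left(-3\right)^{2} = 9$)
$N{\left(a,u \right)} = a^{2} + u^{2}$
$\left(3 - 15\right) N{\left(1,U \right)} = \left(3 - 15\right) \left(1^{2} + 9^{2}\right) = - 12 \left(1 + 81\right) = \left(-12\right) 82 = -984$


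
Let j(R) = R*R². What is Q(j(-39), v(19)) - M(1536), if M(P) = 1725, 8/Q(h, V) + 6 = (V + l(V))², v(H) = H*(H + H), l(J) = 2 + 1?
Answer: -906692767/525619 ≈ -1725.0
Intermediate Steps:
j(R) = R³
l(J) = 3
v(H) = 2*H² (v(H) = H*(2*H) = 2*H²)
Q(h, V) = 8/(-6 + (3 + V)²) (Q(h, V) = 8/(-6 + (V + 3)²) = 8/(-6 + (3 + V)²))
Q(j(-39), v(19)) - M(1536) = 8/(-6 + (3 + 2*19²)²) - 1*1725 = 8/(-6 + (3 + 2*361)²) - 1725 = 8/(-6 + (3 + 722)²) - 1725 = 8/(-6 + 725²) - 1725 = 8/(-6 + 525625) - 1725 = 8/525619 - 1725 = -906692767/525619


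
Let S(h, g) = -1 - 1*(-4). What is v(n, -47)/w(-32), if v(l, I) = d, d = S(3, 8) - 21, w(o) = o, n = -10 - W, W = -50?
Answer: 9/16 ≈ 0.56250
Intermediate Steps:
n = 40 (n = -10 - 1*(-50) = -10 + 50 = 40)
S(h, g) = 3 (S(h, g) = -1 + 4 = 3)
d = -18 (d = 3 - 21 = -18)
v(l, I) = -18
v(n, -47)/w(-32) = -18/(-32) = -18*(-1/32) = 9/16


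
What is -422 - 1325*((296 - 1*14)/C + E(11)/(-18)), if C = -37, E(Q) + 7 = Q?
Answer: 3320374/333 ≈ 9971.1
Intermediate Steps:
E(Q) = -7 + Q
-422 - 1325*((296 - 1*14)/C + E(11)/(-18)) = -422 - 1325*((296 - 1*14)/(-37) + (-7 + 11)/(-18)) = -422 - 1325*((296 - 14)*(-1/37) + 4*(-1/18)) = -422 - 1325*(282*(-1/37) - 2/9) = -422 - 1325*(-282/37 - 2/9) = -422 - 1325*(-2612/333) = -422 + 3460900/333 = 3320374/333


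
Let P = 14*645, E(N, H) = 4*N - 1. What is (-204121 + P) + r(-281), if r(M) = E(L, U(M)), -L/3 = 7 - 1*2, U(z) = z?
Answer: -195152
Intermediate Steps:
L = -15 (L = -3*(7 - 1*2) = -3*(7 - 2) = -3*5 = -15)
E(N, H) = -1 + 4*N
r(M) = -61 (r(M) = -1 + 4*(-15) = -1 - 60 = -61)
P = 9030
(-204121 + P) + r(-281) = (-204121 + 9030) - 61 = -195091 - 61 = -195152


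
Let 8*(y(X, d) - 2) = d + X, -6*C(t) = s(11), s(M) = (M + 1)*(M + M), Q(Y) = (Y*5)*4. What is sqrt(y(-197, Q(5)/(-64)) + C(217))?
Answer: I*sqrt(17106)/16 ≈ 8.1744*I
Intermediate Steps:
Q(Y) = 20*Y (Q(Y) = (5*Y)*4 = 20*Y)
s(M) = 2*M*(1 + M) (s(M) = (1 + M)*(2*M) = 2*M*(1 + M))
C(t) = -44 (C(t) = -11*(1 + 11)/3 = -11*12/3 = -1/6*264 = -44)
y(X, d) = 2 + X/8 + d/8 (y(X, d) = 2 + (d + X)/8 = 2 + (X + d)/8 = 2 + (X/8 + d/8) = 2 + X/8 + d/8)
sqrt(y(-197, Q(5)/(-64)) + C(217)) = sqrt((2 + (1/8)*(-197) + ((20*5)/(-64))/8) - 44) = sqrt((2 - 197/8 + (100*(-1/64))/8) - 44) = sqrt((2 - 197/8 + (1/8)*(-25/16)) - 44) = sqrt((2 - 197/8 - 25/128) - 44) = sqrt(-2921/128 - 44) = sqrt(-8553/128) = I*sqrt(17106)/16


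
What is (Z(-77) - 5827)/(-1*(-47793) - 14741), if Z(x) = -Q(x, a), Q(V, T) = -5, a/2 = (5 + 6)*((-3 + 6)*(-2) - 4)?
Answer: -2911/16526 ≈ -0.17615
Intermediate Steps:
a = -220 (a = 2*((5 + 6)*((-3 + 6)*(-2) - 4)) = 2*(11*(3*(-2) - 4)) = 2*(11*(-6 - 4)) = 2*(11*(-10)) = 2*(-110) = -220)
Z(x) = 5 (Z(x) = -1*(-5) = 5)
(Z(-77) - 5827)/(-1*(-47793) - 14741) = (5 - 5827)/(-1*(-47793) - 14741) = -5822/(47793 - 14741) = -5822/33052 = -5822*1/33052 = -2911/16526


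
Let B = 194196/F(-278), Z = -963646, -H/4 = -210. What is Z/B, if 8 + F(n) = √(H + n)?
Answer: 1927292/48549 - 481823*√562/97098 ≈ -77.940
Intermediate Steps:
H = 840 (H = -4*(-210) = 840)
F(n) = -8 + √(840 + n)
B = 194196/(-8 + √562) (B = 194196/(-8 + √(840 - 278)) = 194196/(-8 + √562) ≈ 12364.)
Z/B = -963646/(258928/83 + 32366*√562/83)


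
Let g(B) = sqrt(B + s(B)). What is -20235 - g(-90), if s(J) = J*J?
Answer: -20235 - 3*sqrt(890) ≈ -20325.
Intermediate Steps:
s(J) = J**2
g(B) = sqrt(B + B**2)
-20235 - g(-90) = -20235 - sqrt(-90*(1 - 90)) = -20235 - sqrt(-90*(-89)) = -20235 - sqrt(8010) = -20235 - 3*sqrt(890)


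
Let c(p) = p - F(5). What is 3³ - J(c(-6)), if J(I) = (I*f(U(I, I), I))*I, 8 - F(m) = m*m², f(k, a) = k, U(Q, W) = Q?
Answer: -1367604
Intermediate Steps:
F(m) = 8 - m³ (F(m) = 8 - m*m² = 8 - m³)
c(p) = 117 + p (c(p) = p - (8 - 1*5³) = p - (8 - 1*125) = p - (8 - 125) = p - 1*(-117) = p + 117 = 117 + p)
J(I) = I³ (J(I) = (I*I)*I = I²*I = I³)
3³ - J(c(-6)) = 3³ - (117 - 6)³ = 27 - 1*111³ = 27 - 1*1367631 = 27 - 1367631 = -1367604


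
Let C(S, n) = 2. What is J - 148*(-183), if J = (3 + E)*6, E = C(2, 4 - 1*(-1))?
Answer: 27114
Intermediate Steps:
E = 2
J = 30 (J = (3 + 2)*6 = 5*6 = 30)
J - 148*(-183) = 30 - 148*(-183) = 30 + 27084 = 27114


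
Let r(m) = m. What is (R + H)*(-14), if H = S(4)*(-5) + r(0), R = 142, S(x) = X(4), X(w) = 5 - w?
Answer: -1918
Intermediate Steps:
S(x) = 1 (S(x) = 5 - 1*4 = 5 - 4 = 1)
H = -5 (H = 1*(-5) + 0 = -5 + 0 = -5)
(R + H)*(-14) = (142 - 5)*(-14) = 137*(-14) = -1918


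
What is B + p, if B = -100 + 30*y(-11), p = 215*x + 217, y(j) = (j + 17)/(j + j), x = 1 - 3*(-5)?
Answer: 39037/11 ≈ 3548.8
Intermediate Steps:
x = 16 (x = 1 + 15 = 16)
y(j) = (17 + j)/(2*j) (y(j) = (17 + j)/((2*j)) = (17 + j)*(1/(2*j)) = (17 + j)/(2*j))
p = 3657 (p = 215*16 + 217 = 3440 + 217 = 3657)
B = -1190/11 (B = -100 + 30*((½)*(17 - 11)/(-11)) = -100 + 30*((½)*(-1/11)*6) = -100 + 30*(-3/11) = -100 - 90/11 = -1190/11 ≈ -108.18)
B + p = -1190/11 + 3657 = 39037/11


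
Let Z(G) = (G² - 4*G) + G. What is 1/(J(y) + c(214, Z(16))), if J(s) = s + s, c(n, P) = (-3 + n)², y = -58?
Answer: 1/44405 ≈ 2.2520e-5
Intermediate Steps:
Z(G) = G² - 3*G
J(s) = 2*s
1/(J(y) + c(214, Z(16))) = 1/(2*(-58) + (-3 + 214)²) = 1/(-116 + 211²) = 1/(-116 + 44521) = 1/44405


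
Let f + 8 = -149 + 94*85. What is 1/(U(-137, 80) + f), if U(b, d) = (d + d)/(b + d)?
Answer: 57/446321 ≈ 0.00012771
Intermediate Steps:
f = 7833 (f = -8 + (-149 + 94*85) = -8 + (-149 + 7990) = -8 + 7841 = 7833)
U(b, d) = 2*d/(b + d) (U(b, d) = (2*d)/(b + d) = 2*d/(b + d))
1/(U(-137, 80) + f) = 1/(2*80/(-137 + 80) + 7833) = 1/(2*80/(-57) + 7833) = 1/(2*80*(-1/57) + 7833) = 1/(-160/57 + 7833) = 1/(446321/57) = 57/446321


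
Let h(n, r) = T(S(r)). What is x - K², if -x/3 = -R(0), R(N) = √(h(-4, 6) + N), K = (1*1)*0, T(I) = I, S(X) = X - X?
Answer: 0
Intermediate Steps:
S(X) = 0
h(n, r) = 0
K = 0 (K = 1*0 = 0)
R(N) = √N (R(N) = √(0 + N) = √N)
x = 0 (x = -(-3)*√0 = -(-3)*0 = -3*0 = 0)
x - K² = 0 - 1*0² = 0 - 1*0 = 0 + 0 = 0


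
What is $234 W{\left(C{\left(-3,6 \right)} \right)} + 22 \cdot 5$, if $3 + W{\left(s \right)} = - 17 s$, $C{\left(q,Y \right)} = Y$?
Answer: $-24460$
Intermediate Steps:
$W{\left(s \right)} = -3 - 17 s$
$234 W{\left(C{\left(-3,6 \right)} \right)} + 22 \cdot 5 = 234 \left(-3 - 102\right) + 22 \cdot 5 = 234 \left(-3 - 102\right) + 110 = 234 \left(-105\right) + 110 = -24570 + 110 = -24460$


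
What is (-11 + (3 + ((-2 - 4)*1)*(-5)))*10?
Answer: 220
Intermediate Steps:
(-11 + (3 + ((-2 - 4)*1)*(-5)))*10 = (-11 + (3 - 6*1*(-5)))*10 = (-11 + (3 - 6*(-5)))*10 = (-11 + (3 + 30))*10 = (-11 + 33)*10 = 22*10 = 220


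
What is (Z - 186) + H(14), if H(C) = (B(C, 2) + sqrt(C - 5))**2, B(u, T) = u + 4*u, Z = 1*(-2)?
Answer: 5141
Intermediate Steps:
Z = -2
B(u, T) = 5*u
H(C) = (sqrt(-5 + C) + 5*C)**2 (H(C) = (5*C + sqrt(C - 5))**2 = (5*C + sqrt(-5 + C))**2 = (sqrt(-5 + C) + 5*C)**2)
(Z - 186) + H(14) = (-2 - 186) + (sqrt(-5 + 14) + 5*14)**2 = -188 + (sqrt(9) + 70)**2 = -188 + (3 + 70)**2 = -188 + 73**2 = -188 + 5329 = 5141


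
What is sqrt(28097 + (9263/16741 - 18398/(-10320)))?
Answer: sqrt(52420150461747849510)/43191780 ≈ 167.63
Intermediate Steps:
sqrt(28097 + (9263/16741 - 18398/(-10320))) = sqrt(28097 + (9263*(1/16741) - 18398*(-1/10320))) = sqrt(28097 + (9263/16741 + 9199/5160)) = sqrt(28097 + 201797539/86383560) = sqrt(2427320682859/86383560) = sqrt(52420150461747849510)/43191780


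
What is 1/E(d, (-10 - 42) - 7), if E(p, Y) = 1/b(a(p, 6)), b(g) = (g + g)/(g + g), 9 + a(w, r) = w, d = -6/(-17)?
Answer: 1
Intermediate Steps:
d = 6/17 (d = -6*(-1)/17 = -3*(-2/17) = 6/17 ≈ 0.35294)
a(w, r) = -9 + w
b(g) = 1 (b(g) = (2*g)/((2*g)) = (2*g)*(1/(2*g)) = 1)
E(p, Y) = 1 (E(p, Y) = 1/1 = 1)
1/E(d, (-10 - 42) - 7) = 1/1 = 1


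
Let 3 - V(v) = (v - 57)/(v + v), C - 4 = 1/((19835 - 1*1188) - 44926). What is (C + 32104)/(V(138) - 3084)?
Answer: -25875494684/2483181547 ≈ -10.420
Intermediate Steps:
C = 105115/26279 (C = 4 + 1/((19835 - 1*1188) - 44926) = 4 + 1/((19835 - 1188) - 44926) = 4 + 1/(18647 - 44926) = 4 + 1/(-26279) = 4 - 1/26279 = 105115/26279 ≈ 4.0000)
V(v) = 3 - (-57 + v)/(2*v) (V(v) = 3 - (v - 57)/(v + v) = 3 - (-57 + v)/(2*v))
(C + 32104)/(V(138) - 3084) = (105115/26279 + 32104)/((½)*(57 + 5*138)/138 - 3084) = 843766131/(26279*((½)*(1/138)*(57 + 690) - 3084)) = 843766131/(26279*((½)*(1/138)*747 - 3084)) = 843766131/(26279*(249/92 - 3084)) = 843766131/(26279*(-283479/92)) = (843766131/26279)*(-92/283479) = -25875494684/2483181547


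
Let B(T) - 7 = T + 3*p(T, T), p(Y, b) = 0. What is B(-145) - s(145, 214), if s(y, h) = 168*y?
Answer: -24498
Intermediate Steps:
B(T) = 7 + T (B(T) = 7 + (T + 3*0) = 7 + (T + 0) = 7 + T)
B(-145) - s(145, 214) = (7 - 145) - 168*145 = -138 - 1*24360 = -138 - 24360 = -24498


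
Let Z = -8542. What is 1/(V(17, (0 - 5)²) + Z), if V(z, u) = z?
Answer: -1/8525 ≈ -0.00011730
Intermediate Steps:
1/(V(17, (0 - 5)²) + Z) = 1/(17 - 8542) = 1/(-8525) = -1/8525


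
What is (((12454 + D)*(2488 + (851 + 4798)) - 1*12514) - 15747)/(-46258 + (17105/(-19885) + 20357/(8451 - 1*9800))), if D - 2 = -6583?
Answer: -64058233642705/62064623938 ≈ -1032.1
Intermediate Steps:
D = -6581 (D = 2 - 6583 = -6581)
(((12454 + D)*(2488 + (851 + 4798)) - 1*12514) - 15747)/(-46258 + (17105/(-19885) + 20357/(8451 - 1*9800))) = (((12454 - 6581)*(2488 + (851 + 4798)) - 1*12514) - 15747)/(-46258 + (17105/(-19885) + 20357/(8451 - 1*9800))) = ((5873*(2488 + 5649) - 12514) - 15747)/(-46258 + (17105*(-1/19885) + 20357/(8451 - 9800))) = ((5873*8137 - 12514) - 15747)/(-46258 + (-3421/3977 + 20357/(-1349))) = ((47788601 - 12514) - 15747)/(-46258 + (-3421/3977 + 20357*(-1/1349))) = (47776087 - 15747)/(-46258 + (-3421/3977 - 20357/1349)) = 47760340/(-46258 - 85574718/5364973) = 47760340/(-248258495752/5364973) = 47760340*(-5364973/248258495752) = -64058233642705/62064623938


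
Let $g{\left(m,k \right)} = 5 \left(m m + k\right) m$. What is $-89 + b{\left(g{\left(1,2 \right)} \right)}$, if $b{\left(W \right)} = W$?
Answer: $-74$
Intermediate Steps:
$g{\left(m,k \right)} = m \left(5 k + 5 m^{2}\right)$ ($g{\left(m,k \right)} = 5 \left(m^{2} + k\right) m = 5 \left(k + m^{2}\right) m = \left(5 k + 5 m^{2}\right) m = m \left(5 k + 5 m^{2}\right)$)
$-89 + b{\left(g{\left(1,2 \right)} \right)} = -89 + 5 \cdot 1 \left(2 + 1^{2}\right) = -89 + 5 \cdot 1 \left(2 + 1\right) = -89 + 5 \cdot 1 \cdot 3 = -89 + 15 = -74$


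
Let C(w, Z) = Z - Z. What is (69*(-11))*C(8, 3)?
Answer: 0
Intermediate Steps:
C(w, Z) = 0
(69*(-11))*C(8, 3) = (69*(-11))*0 = -759*0 = 0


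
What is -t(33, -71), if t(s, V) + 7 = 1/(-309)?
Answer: 2164/309 ≈ 7.0032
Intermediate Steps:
t(s, V) = -2164/309 (t(s, V) = -7 + 1/(-309) = -7 - 1/309 = -2164/309)
-t(33, -71) = -1*(-2164/309) = 2164/309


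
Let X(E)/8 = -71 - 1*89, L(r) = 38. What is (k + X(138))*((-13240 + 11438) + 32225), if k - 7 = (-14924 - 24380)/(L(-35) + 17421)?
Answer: -39844485909/1027 ≈ -3.8797e+7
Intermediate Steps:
X(E) = -1280 (X(E) = 8*(-71 - 1*89) = 8*(-71 - 89) = 8*(-160) = -1280)
k = 4877/1027 (k = 7 + (-14924 - 24380)/(38 + 17421) = 7 - 39304/17459 = 7 - 39304*1/17459 = 7 - 2312/1027 = 4877/1027 ≈ 4.7488)
(k + X(138))*((-13240 + 11438) + 32225) = (4877/1027 - 1280)*((-13240 + 11438) + 32225) = -1309683*(-1802 + 32225)/1027 = -1309683/1027*30423 = -39844485909/1027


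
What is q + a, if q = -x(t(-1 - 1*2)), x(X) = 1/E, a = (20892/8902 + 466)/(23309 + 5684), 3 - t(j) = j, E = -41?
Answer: 214516935/5290961563 ≈ 0.040544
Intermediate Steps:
t(j) = 3 - j
a = 2084612/129047843 (a = (20892*(1/8902) + 466)/28993 = (10446/4451 + 466)*(1/28993) = (2084612/4451)*(1/28993) = 2084612/129047843 ≈ 0.016154)
x(X) = -1/41 (x(X) = 1/(-41) = -1/41)
q = 1/41 (q = -1*(-1/41) = 1/41 ≈ 0.024390)
q + a = 1/41 + 2084612/129047843 = 214516935/5290961563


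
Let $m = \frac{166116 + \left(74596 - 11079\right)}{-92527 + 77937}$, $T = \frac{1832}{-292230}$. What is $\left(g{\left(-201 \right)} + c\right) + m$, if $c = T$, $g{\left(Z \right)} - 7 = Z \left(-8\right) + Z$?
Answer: $\frac{596164849933}{426363570} \approx 1398.3$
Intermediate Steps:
$T = - \frac{916}{146115}$ ($T = 1832 \left(- \frac{1}{292230}\right) = - \frac{916}{146115} \approx -0.006269$)
$m = - \frac{229633}{14590}$ ($m = \frac{166116 + \left(74596 - 11079\right)}{-14590} = \left(166116 + 63517\right) \left(- \frac{1}{14590}\right) = 229633 \left(- \frac{1}{14590}\right) = - \frac{229633}{14590} \approx -15.739$)
$g{\left(Z \right)} = 7 - 7 Z$ ($g{\left(Z \right)} = 7 + \left(Z \left(-8\right) + Z\right) = 7 + \left(- 8 Z + Z\right) = 7 - 7 Z$)
$c = - \frac{916}{146115} \approx -0.006269$
$\left(g{\left(-201 \right)} + c\right) + m = \left(\left(7 - -1407\right) - \frac{916}{146115}\right) - \frac{229633}{14590} = \left(\left(7 + 1407\right) - \frac{916}{146115}\right) - \frac{229633}{14590} = \left(1414 - \frac{916}{146115}\right) - \frac{229633}{14590} = \frac{206605694}{146115} - \frac{229633}{14590} = \frac{596164849933}{426363570}$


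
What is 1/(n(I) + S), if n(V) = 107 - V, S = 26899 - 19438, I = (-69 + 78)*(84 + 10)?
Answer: 1/6722 ≈ 0.00014877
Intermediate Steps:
I = 846 (I = 9*94 = 846)
S = 7461
1/(n(I) + S) = 1/((107 - 1*846) + 7461) = 1/((107 - 846) + 7461) = 1/(-739 + 7461) = 1/6722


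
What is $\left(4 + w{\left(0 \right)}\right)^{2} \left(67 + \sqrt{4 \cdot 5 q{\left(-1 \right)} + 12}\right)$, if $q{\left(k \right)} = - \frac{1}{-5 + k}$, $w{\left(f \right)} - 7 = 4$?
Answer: $15075 + 75 \sqrt{138} \approx 15956.0$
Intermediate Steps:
$w{\left(f \right)} = 11$ ($w{\left(f \right)} = 7 + 4 = 11$)
$\left(4 + w{\left(0 \right)}\right)^{2} \left(67 + \sqrt{4 \cdot 5 q{\left(-1 \right)} + 12}\right) = \left(4 + 11\right)^{2} \left(67 + \sqrt{4 \cdot 5 \left(- \frac{1}{-5 - 1}\right) + 12}\right) = 15^{2} \left(67 + \sqrt{20 \left(- \frac{1}{-6}\right) + 12}\right) = 225 \left(67 + \sqrt{20 \left(\left(-1\right) \left(- \frac{1}{6}\right)\right) + 12}\right) = 225 \left(67 + \sqrt{20 \cdot \frac{1}{6} + 12}\right) = 225 \left(67 + \sqrt{\frac{10}{3} + 12}\right) = 225 \left(67 + \sqrt{\frac{46}{3}}\right) = 225 \left(67 + \frac{\sqrt{138}}{3}\right) = 15075 + 75 \sqrt{138}$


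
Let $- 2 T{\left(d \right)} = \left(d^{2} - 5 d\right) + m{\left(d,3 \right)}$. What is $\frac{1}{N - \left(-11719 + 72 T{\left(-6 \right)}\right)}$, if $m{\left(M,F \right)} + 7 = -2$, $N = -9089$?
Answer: $\frac{1}{4682} \approx 0.00021358$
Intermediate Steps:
$m{\left(M,F \right)} = -9$ ($m{\left(M,F \right)} = -7 - 2 = -9$)
$T{\left(d \right)} = \frac{9}{2} - \frac{d^{2}}{2} + \frac{5 d}{2}$ ($T{\left(d \right)} = - \frac{\left(d^{2} - 5 d\right) - 9}{2} = - \frac{-9 + d^{2} - 5 d}{2} = \frac{9}{2} - \frac{d^{2}}{2} + \frac{5 d}{2}$)
$\frac{1}{N - \left(-11719 + 72 T{\left(-6 \right)}\right)} = \frac{1}{-9089 + \left(11608 - \left(-111 + 72 \left(\frac{9}{2} - \frac{\left(-6\right)^{2}}{2} + \frac{5}{2} \left(-6\right)\right)\right)\right)} = \frac{1}{-9089 + \left(11608 - \left(-111 + 72 \left(\frac{9}{2} - 18 - 15\right)\right)\right)} = \frac{1}{-9089 + \left(11608 + \left(\left(-72\right) \left(- \frac{57}{2}\right) + 111\right)\right)} = \frac{1}{-9089 + \left(11608 + \left(2052 + 111\right)\right)} = \frac{1}{-9089 + \left(11608 + 2163\right)} = \frac{1}{-9089 + 13771} = \frac{1}{4682}$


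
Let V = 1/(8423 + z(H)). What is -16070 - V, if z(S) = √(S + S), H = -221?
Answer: (-16070*√442 + 135357611*I)/(√442 - 8423*I) ≈ -16070.0 + 2.9802e-7*I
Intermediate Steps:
z(S) = √2*√S (z(S) = √(2*S) = √2*√S)
V = 1/(8423 + I*√442) (V = 1/(8423 + √2*√(-221)) = 1/(8423 + √2*(I*√221)) = 1/(8423 + I*√442) ≈ 0.00011872 - 2.963e-7*I)
-16070 - V = -16070 - (8423/70947371 - I*√442/70947371) = -16070 + (-8423/70947371 + I*√442/70947371) = -1140124260393/70947371 + I*√442/70947371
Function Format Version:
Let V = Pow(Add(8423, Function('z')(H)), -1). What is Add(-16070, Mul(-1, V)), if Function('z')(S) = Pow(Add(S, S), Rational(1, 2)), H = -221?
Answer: Mul(Pow(Add(Pow(442, Rational(1, 2)), Mul(-8423, I)), -1), Add(Mul(-16070, Pow(442, Rational(1, 2))), Mul(135357611, I))) ≈ Add(-16070., Mul(2.9802e-7, I))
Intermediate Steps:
Function('z')(S) = Mul(Pow(2, Rational(1, 2)), Pow(S, Rational(1, 2))) (Function('z')(S) = Pow(Mul(2, S), Rational(1, 2)) = Mul(Pow(2, Rational(1, 2)), Pow(S, Rational(1, 2))))
V = Pow(Add(8423, Mul(I, Pow(442, Rational(1, 2)))), -1) (V = Pow(Add(8423, Mul(Pow(2, Rational(1, 2)), Pow(-221, Rational(1, 2)))), -1) = Pow(Add(8423, Mul(Pow(2, Rational(1, 2)), Mul(I, Pow(221, Rational(1, 2))))), -1) = Pow(Add(8423, Mul(I, Pow(442, Rational(1, 2)))), -1) ≈ Add(0.00011872, Mul(-2.963e-7, I)))
Add(-16070, Mul(-1, V)) = Add(-16070, Mul(-1, Add(Rational(8423, 70947371), Mul(Rational(-1, 70947371), I, Pow(442, Rational(1, 2)))))) = Add(-16070, Add(Rational(-8423, 70947371), Mul(Rational(1, 70947371), I, Pow(442, Rational(1, 2))))) = Add(Rational(-1140124260393, 70947371), Mul(Rational(1, 70947371), I, Pow(442, Rational(1, 2))))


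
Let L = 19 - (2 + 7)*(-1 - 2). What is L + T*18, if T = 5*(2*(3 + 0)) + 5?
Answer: 676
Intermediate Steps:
T = 35 (T = 5*(2*3) + 5 = 5*6 + 5 = 30 + 5 = 35)
L = 46 (L = 19 - 9*(-3) = 19 - 1*(-27) = 19 + 27 = 46)
L + T*18 = 46 + 35*18 = 46 + 630 = 676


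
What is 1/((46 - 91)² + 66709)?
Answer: 1/68734 ≈ 1.4549e-5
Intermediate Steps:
1/((46 - 91)² + 66709) = 1/((-45)² + 66709) = 1/(2025 + 66709) = 1/68734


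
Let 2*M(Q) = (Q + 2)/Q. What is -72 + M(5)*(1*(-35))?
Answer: -193/2 ≈ -96.500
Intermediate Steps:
M(Q) = (2 + Q)/(2*Q) (M(Q) = ((Q + 2)/Q)/2 = ((2 + Q)/Q)/2 = (2 + Q)/(2*Q))
-72 + M(5)*(1*(-35)) = -72 + ((½)*(2 + 5)/5)*(1*(-35)) = -72 + ((½)*(⅕)*7)*(-35) = -72 + (7/10)*(-35) = -72 - 49/2 = -193/2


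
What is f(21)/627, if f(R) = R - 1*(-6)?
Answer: 9/209 ≈ 0.043062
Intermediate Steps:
f(R) = 6 + R (f(R) = R + 6 = 6 + R)
f(21)/627 = (6 + 21)/627 = 27*(1/627) = 9/209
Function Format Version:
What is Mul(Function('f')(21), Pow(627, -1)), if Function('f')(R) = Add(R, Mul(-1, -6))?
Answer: Rational(9, 209) ≈ 0.043062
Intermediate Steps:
Function('f')(R) = Add(6, R) (Function('f')(R) = Add(R, 6) = Add(6, R))
Mul(Function('f')(21), Pow(627, -1)) = Mul(Add(6, 21), Pow(627, -1)) = Mul(27, Rational(1, 627)) = Rational(9, 209)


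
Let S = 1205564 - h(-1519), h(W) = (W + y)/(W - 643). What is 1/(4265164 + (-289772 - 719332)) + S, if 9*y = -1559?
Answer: 38190082040978189/31678207740 ≈ 1.2056e+6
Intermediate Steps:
y = -1559/9 (y = (⅑)*(-1559) = -1559/9 ≈ -173.22)
h(W) = (-1559/9 + W)/(-643 + W) (h(W) = (W - 1559/9)/(W - 643) = (-1559/9 + W)/(-643 + W))
S = 11728924541/9729 (S = 1205564 - (-1559/9 - 1519)/(-643 - 1519) = 1205564 - (-15230)/((-2162)*9) = 1205564 - (-1)*(-15230)/(2162*9) = 1205564 - 1*7615/9729 = 1205564 - 7615/9729 = 11728924541/9729 ≈ 1.2056e+6)
1/(4265164 + (-289772 - 719332)) + S = 1/(4265164 + (-289772 - 719332)) + 11728924541/9729 = 1/(4265164 - 1009104) + 11728924541/9729 = 1/3256060 + 11728924541/9729 = 38190082040978189/31678207740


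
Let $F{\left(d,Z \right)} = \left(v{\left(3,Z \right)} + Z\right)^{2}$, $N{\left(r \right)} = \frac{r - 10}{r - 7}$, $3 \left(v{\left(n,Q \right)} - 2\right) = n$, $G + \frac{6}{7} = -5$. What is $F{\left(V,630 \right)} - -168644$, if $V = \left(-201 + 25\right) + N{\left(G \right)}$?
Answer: $569333$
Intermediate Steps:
$G = - \frac{41}{7}$ ($G = - \frac{6}{7} - 5 = - \frac{41}{7} \approx -5.8571$)
$v{\left(n,Q \right)} = 2 + \frac{n}{3}$
$N{\left(r \right)} = \frac{-10 + r}{-7 + r}$
$V = - \frac{5243}{30}$ ($V = \left(-201 + 25\right) + \frac{-10 - \frac{41}{7}}{-7 - \frac{41}{7}} = -176 + \frac{1}{- \frac{90}{7}} \left(- \frac{111}{7}\right) = -176 - - \frac{37}{30} = -176 + \frac{37}{30} = - \frac{5243}{30} \approx -174.77$)
$F{\left(d,Z \right)} = \left(3 + Z\right)^{2}$ ($F{\left(d,Z \right)} = \left(\left(2 + \frac{1}{3} \cdot 3\right) + Z\right)^{2} = \left(\left(2 + 1\right) + Z\right)^{2} = \left(3 + Z\right)^{2}$)
$F{\left(V,630 \right)} - -168644 = \left(3 + 630\right)^{2} - -168644 = 633^{2} + 168644 = 400689 + 168644 = 569333$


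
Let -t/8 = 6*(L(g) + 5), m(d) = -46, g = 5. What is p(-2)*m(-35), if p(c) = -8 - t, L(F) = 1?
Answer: -12880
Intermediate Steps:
t = -288 (t = -48*(1 + 5) = -48*6 = -8*36 = -288)
p(c) = 280 (p(c) = -8 - 1*(-288) = -8 + 288 = 280)
p(-2)*m(-35) = 280*(-46) = -12880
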